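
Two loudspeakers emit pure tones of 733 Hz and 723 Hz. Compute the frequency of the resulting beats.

10 Hz

f_beat = |f₁ − f₂|.
|733 − 723| = 10 Hz.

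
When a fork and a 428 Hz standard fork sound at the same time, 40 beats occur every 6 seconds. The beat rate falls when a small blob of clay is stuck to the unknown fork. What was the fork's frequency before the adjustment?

434.6667 Hz

Beat frequency = 40/6 = 6.6667 Hz.
|f − 428| = 6.6667, so the fork was at either 421.3333 Hz or 434.6667 Hz.
Adding mass to a fork lowers its frequency; the adjustment lowers the fork's frequency.
The beat rate fell, so the adjustment moved the fork toward 428 Hz — it must have started above the reference.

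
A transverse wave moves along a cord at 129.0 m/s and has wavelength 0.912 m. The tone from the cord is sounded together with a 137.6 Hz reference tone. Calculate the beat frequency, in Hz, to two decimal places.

3.85 Hz

Source frequency f = v/λ = 129.0/0.912 = 141.4474 Hz.
f_beat = |141.4474 − 137.6| = 3.85 Hz.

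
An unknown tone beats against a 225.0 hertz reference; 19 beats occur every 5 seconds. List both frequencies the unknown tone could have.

Beat frequency = 19/5 = 3.8 Hz.
|f − 225.0| = 3.8, so f = 225.0 ± 3.8.

221.2 Hz or 228.8 Hz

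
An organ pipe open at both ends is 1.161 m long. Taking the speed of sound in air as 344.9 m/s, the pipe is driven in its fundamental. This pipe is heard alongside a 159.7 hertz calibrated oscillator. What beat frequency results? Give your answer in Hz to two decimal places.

Open pipe: f_n = n·v/(2L) = 1·344.9/(2·1.161) = 148.5357 Hz.
f_beat = |148.5357 − 159.7| = 11.16 Hz.

11.16 Hz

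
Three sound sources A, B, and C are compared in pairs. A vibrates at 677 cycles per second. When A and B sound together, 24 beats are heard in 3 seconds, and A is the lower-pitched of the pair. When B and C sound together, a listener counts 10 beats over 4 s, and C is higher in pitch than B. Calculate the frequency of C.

A–B: Beat frequency = 24/3 = 8 Hz.
B is above A, so f_B = 677 + 8 = 685 Hz.
B–C: Beat frequency = 10/4 = 2.5 Hz.
C is above B, so f_C = 685 + 2.5 = 687.5 Hz.

687.5 Hz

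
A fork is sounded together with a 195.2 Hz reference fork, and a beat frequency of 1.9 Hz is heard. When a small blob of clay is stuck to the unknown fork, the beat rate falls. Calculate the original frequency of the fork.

|f − 195.2| = 1.9, so the fork was at either 193.3 Hz or 197.1 Hz.
Adding mass to a fork lowers its frequency; the adjustment lowers the fork's frequency.
The beat rate fell, so the adjustment moved the fork toward 195.2 Hz — it must have started above the reference.

197.1 Hz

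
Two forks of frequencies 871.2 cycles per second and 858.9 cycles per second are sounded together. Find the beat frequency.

Beats arise from superposition of two nearby frequencies; the beat rate is |f₁ − f₂|.
|871.2 − 858.9| = 12.3 Hz.

12.3 Hz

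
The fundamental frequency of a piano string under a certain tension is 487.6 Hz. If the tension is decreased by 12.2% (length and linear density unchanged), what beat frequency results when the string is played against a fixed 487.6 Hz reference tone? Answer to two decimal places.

For a string, f ∝ √T, so the new frequency is 487.6·√0.878 = 456.8893 Hz.
f_beat = |456.8893 − 487.6| = 30.71 Hz.

30.71 Hz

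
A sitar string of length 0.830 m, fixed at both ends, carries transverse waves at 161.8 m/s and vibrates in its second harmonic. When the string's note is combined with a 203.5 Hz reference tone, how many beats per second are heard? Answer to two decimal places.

8.56 Hz

For a string fixed at both ends, f_n = n·v/(2L) = 2·161.8/(2·0.830) = 194.9398 Hz.
f_beat = |194.9398 − 203.5| = 8.56 Hz.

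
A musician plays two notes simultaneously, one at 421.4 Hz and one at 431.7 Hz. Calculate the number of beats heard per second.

Beats arise from superposition of two nearby frequencies; the beat rate is |f₁ − f₂|.
|421.4 − 431.7| = 10.3 Hz.

10.3 Hz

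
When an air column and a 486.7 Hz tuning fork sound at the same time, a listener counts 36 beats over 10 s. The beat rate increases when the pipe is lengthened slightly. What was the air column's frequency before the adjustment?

Beat frequency = 36/10 = 3.6 Hz.
|f − 486.7| = 3.6, so the air column was at either 483.1 Hz or 490.3 Hz.
A longer pipe has a lower fundamental; the adjustment lowers the air column's frequency.
The beat rate rose, so the adjustment moved the air column further from 486.7 Hz — it was already below the reference.

483.1 Hz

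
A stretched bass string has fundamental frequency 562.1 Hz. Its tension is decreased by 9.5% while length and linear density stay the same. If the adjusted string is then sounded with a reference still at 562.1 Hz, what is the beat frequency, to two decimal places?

For a string, f ∝ √T, so the new frequency is 562.1·√0.905 = 534.7341 Hz.
f_beat = |534.7341 − 562.1| = 27.37 Hz.

27.37 Hz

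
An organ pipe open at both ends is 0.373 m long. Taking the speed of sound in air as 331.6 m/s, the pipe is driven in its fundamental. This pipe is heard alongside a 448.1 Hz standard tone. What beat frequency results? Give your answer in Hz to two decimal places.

Open pipe: f_n = n·v/(2L) = 1·331.6/(2·0.373) = 444.5040 Hz.
f_beat = |444.5040 − 448.1| = 3.60 Hz.

3.60 Hz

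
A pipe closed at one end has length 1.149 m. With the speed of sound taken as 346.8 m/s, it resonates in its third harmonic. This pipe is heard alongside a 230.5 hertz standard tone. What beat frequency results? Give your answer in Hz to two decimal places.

Closed pipe (odd harmonics): f_n = n·v/(4L) = 3·346.8/(4·1.149) = 226.3708 Hz.
f_beat = |226.3708 − 230.5| = 4.13 Hz.

4.13 Hz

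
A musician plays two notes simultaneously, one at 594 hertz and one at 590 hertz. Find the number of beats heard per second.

4 Hz

Beats arise from superposition of two nearby frequencies; the beat rate is |f₁ − f₂|.
|594 − 590| = 4 Hz.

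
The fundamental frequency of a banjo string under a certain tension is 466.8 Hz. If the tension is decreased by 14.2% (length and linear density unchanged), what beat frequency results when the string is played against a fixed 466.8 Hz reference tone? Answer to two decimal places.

34.41 Hz

For a string, f ∝ √T, so the new frequency is 466.8·√0.858 = 432.3889 Hz.
f_beat = |432.3889 − 466.8| = 34.41 Hz.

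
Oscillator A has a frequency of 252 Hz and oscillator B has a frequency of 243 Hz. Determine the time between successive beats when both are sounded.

0.111 s

f_beat = |252 − 243| = 9 Hz.
Beat period T = 1 / f_beat = 1 / 9 s.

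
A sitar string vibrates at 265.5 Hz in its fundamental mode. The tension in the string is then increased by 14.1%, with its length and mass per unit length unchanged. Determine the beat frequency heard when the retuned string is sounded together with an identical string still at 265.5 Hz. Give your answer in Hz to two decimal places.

18.10 Hz

For a string, f ∝ √T, so the new frequency is 265.5·√1.141 = 283.6007 Hz.
f_beat = |283.6007 − 265.5| = 18.10 Hz.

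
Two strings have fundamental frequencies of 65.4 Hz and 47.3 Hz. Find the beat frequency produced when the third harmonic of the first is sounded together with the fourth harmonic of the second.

7.0 Hz

Third harmonic of the first: 3·65.4 = 196.2 Hz.
Fourth harmonic of the second: 4·47.3 = 189.2 Hz.
f_beat = |196.2 − 189.2| = 7.0 Hz.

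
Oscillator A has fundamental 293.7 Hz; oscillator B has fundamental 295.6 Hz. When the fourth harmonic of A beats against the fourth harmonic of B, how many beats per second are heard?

7.6 Hz

Fourth harmonic of the first: 4·293.7 = 1174.8 Hz.
Fourth harmonic of the second: 4·295.6 = 1182.4 Hz.
f_beat = |1174.8 − 1182.4| = 7.6 Hz.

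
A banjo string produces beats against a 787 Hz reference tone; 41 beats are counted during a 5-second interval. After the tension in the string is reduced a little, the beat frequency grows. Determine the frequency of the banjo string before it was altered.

Beat frequency = 41/5 = 8.2 Hz.
|f − 787| = 8.2, so the banjo string was at either 778.8 Hz or 795.2 Hz.
Lower tension means lower frequency; the adjustment lowers the banjo string's frequency.
The beat rate rose, so the adjustment moved the banjo string further from 787 Hz — it was already below the reference.

778.8 Hz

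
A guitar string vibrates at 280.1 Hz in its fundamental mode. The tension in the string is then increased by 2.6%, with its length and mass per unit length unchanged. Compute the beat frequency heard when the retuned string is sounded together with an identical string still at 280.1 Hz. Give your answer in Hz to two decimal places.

For a string, f ∝ √T, so the new frequency is 280.1·√1.026 = 283.7179 Hz.
f_beat = |283.7179 − 280.1| = 3.62 Hz.

3.62 Hz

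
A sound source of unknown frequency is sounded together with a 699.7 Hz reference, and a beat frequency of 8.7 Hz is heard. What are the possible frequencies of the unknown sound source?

691 Hz or 708.4 Hz

|f − 699.7| = 8.7, so f = 699.7 ± 8.7.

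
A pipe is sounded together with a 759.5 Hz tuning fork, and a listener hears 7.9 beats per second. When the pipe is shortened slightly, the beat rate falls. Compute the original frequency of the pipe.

751.6 Hz

|f − 759.5| = 7.9, so the pipe was at either 751.6 Hz or 767.4 Hz.
A shorter pipe has a higher fundamental; the adjustment raises the pipe's frequency.
The beat rate fell, so the adjustment moved the pipe toward 759.5 Hz — it must have started below the reference.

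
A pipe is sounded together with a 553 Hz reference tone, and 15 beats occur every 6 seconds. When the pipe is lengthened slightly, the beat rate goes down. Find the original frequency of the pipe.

555.5 Hz

Beat frequency = 15/6 = 2.5 Hz.
|f − 553| = 2.5, so the pipe was at either 550.5 Hz or 555.5 Hz.
A longer pipe has a lower fundamental; the adjustment lowers the pipe's frequency.
The beat rate fell, so the adjustment moved the pipe toward 553 Hz — it must have started above the reference.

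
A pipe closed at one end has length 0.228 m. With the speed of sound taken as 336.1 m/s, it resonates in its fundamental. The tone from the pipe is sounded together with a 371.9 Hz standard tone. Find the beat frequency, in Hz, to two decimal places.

Closed pipe (odd harmonics): f_n = n·v/(4L) = 1·336.1/(4·0.228) = 368.5307 Hz.
f_beat = |368.5307 − 371.9| = 3.37 Hz.

3.37 Hz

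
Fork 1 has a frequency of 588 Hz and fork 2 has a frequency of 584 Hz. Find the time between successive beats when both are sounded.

0.250 s

f_beat = |588 − 584| = 4 Hz.
Beat period T = 1 / f_beat = 1 / 4 s.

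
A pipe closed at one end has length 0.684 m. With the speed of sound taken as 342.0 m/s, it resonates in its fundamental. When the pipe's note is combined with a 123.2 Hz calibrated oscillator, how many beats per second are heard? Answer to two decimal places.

1.80 Hz

Closed pipe (odd harmonics): f_n = n·v/(4L) = 1·342.0/(4·0.684) = 125.0000 Hz.
f_beat = |125.0000 − 123.2| = 1.80 Hz.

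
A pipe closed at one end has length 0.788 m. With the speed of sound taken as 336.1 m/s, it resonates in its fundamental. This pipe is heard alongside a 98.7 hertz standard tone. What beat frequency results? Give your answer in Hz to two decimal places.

7.93 Hz

Closed pipe (odd harmonics): f_n = n·v/(4L) = 1·336.1/(4·0.788) = 106.6307 Hz.
f_beat = |106.6307 − 98.7| = 7.93 Hz.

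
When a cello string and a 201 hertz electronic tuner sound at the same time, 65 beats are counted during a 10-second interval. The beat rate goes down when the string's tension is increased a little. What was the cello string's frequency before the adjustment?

Beat frequency = 65/10 = 6.5 Hz.
|f − 201| = 6.5, so the cello string was at either 194.5 Hz or 207.5 Hz.
Higher tension means higher frequency; the adjustment raises the cello string's frequency.
The beat rate fell, so the adjustment moved the cello string toward 201 Hz — it must have started below the reference.

194.5 Hz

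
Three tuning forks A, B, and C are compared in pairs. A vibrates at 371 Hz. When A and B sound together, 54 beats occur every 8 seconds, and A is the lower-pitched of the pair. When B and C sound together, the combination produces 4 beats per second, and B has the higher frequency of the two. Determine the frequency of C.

373.75 Hz

A–B: Beat frequency = 54/8 = 6.75 Hz.
B is above A, so f_B = 371 + 6.75 = 377.75 Hz.
C is below B, so f_C = 377.75 − 4 = 373.75 Hz.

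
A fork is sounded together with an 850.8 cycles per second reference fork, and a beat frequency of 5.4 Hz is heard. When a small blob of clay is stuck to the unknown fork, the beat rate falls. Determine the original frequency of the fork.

856.2 Hz

|f − 850.8| = 5.4, so the fork was at either 845.4 Hz or 856.2 Hz.
Adding mass to a fork lowers its frequency; the adjustment lowers the fork's frequency.
The beat rate fell, so the adjustment moved the fork toward 850.8 Hz — it must have started above the reference.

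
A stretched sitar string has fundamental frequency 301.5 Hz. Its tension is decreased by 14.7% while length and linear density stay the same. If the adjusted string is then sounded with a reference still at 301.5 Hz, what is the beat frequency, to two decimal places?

23.04 Hz

For a string, f ∝ √T, so the new frequency is 301.5·√0.853 = 278.4594 Hz.
f_beat = |278.4594 − 301.5| = 23.04 Hz.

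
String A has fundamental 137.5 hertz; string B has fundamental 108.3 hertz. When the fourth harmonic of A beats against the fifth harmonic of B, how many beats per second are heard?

Fourth harmonic of the first: 4·137.5 = 550.0 Hz.
Fifth harmonic of the second: 5·108.3 = 541.5 Hz.
f_beat = |550.0 − 541.5| = 8.5 Hz.

8.5 Hz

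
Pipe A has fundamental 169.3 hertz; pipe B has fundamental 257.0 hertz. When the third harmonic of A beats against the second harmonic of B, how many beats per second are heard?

6.1 Hz

Third harmonic of the first: 3·169.3 = 507.9 Hz.
Second harmonic of the second: 2·257.0 = 514.0 Hz.
f_beat = |507.9 − 514.0| = 6.1 Hz.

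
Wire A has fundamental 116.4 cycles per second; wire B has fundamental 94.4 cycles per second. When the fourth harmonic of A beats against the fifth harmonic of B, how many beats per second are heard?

Fourth harmonic of the first: 4·116.4 = 465.6 Hz.
Fifth harmonic of the second: 5·94.4 = 472.0 Hz.
f_beat = |465.6 − 472.0| = 6.4 Hz.

6.4 Hz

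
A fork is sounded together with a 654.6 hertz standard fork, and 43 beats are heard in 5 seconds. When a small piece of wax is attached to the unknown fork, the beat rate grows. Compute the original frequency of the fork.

646 Hz

Beat frequency = 43/5 = 8.6 Hz.
|f − 654.6| = 8.6, so the fork was at either 646 Hz or 663.2 Hz.
Loading a fork with wax lowers its frequency; the adjustment lowers the fork's frequency.
The beat rate rose, so the adjustment moved the fork further from 654.6 Hz — it was already below the reference.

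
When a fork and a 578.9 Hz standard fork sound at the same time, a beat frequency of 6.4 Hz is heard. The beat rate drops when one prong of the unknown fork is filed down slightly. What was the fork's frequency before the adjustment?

572.5 Hz

|f − 578.9| = 6.4, so the fork was at either 572.5 Hz or 585.3 Hz.
Filing a prong removes mass and raises the fork's frequency; the adjustment raises the fork's frequency.
The beat rate fell, so the adjustment moved the fork toward 578.9 Hz — it must have started below the reference.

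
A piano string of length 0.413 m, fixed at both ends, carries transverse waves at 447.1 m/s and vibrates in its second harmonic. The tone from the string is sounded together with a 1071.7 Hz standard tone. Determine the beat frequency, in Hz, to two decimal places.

For a string fixed at both ends, f_n = n·v/(2L) = 2·447.1/(2·0.413) = 1082.5666 Hz.
f_beat = |1082.5666 − 1071.7| = 10.87 Hz.

10.87 Hz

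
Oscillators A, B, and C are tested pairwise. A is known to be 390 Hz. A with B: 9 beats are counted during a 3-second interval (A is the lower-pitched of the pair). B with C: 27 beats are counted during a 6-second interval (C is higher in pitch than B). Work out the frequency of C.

A–B: Beat frequency = 9/3 = 3 Hz.
B is above A, so f_B = 390 + 3 = 393 Hz.
B–C: Beat frequency = 27/6 = 4.5 Hz.
C is above B, so f_C = 393 + 4.5 = 397.5 Hz.

397.5 Hz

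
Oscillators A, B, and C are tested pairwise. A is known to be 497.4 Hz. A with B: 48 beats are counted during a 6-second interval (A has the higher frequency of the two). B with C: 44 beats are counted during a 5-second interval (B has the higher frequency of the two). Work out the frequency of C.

480.6 Hz

A–B: Beat frequency = 48/6 = 8 Hz.
B is below A, so f_B = 497.4 − 8 = 489.4 Hz.
B–C: Beat frequency = 44/5 = 8.8 Hz.
C is below B, so f_C = 489.4 − 8.8 = 480.6 Hz.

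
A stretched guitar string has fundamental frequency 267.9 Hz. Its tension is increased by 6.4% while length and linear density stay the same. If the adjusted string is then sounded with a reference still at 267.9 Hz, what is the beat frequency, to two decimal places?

8.44 Hz

For a string, f ∝ √T, so the new frequency is 267.9·√1.064 = 276.3399 Hz.
f_beat = |276.3399 − 267.9| = 8.44 Hz.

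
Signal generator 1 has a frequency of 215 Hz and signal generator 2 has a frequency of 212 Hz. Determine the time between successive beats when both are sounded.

f_beat = |215 − 212| = 3 Hz.
Beat period T = 1 / f_beat = 1 / 3 s.

0.333 s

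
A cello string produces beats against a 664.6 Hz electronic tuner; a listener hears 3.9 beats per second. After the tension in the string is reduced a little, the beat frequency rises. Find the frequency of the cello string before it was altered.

660.7 Hz

|f − 664.6| = 3.9, so the cello string was at either 660.7 Hz or 668.5 Hz.
Lower tension means lower frequency; the adjustment lowers the cello string's frequency.
The beat rate rose, so the adjustment moved the cello string further from 664.6 Hz — it was already below the reference.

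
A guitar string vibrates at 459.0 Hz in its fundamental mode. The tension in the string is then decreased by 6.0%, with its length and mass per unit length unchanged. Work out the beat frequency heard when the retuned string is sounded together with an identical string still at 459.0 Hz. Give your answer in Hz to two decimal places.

13.98 Hz

For a string, f ∝ √T, so the new frequency is 459.0·√0.940 = 445.0170 Hz.
f_beat = |445.0170 − 459.0| = 13.98 Hz.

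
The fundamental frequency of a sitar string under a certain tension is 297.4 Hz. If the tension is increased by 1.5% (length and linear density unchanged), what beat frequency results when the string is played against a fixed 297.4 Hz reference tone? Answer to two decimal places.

2.22 Hz

For a string, f ∝ √T, so the new frequency is 297.4·√1.015 = 299.6222 Hz.
f_beat = |299.6222 − 297.4| = 2.22 Hz.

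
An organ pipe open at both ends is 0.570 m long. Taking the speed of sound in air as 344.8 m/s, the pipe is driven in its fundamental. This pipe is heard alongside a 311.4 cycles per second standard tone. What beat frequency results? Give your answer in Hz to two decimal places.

Open pipe: f_n = n·v/(2L) = 1·344.8/(2·0.570) = 302.4561 Hz.
f_beat = |302.4561 − 311.4| = 8.94 Hz.

8.94 Hz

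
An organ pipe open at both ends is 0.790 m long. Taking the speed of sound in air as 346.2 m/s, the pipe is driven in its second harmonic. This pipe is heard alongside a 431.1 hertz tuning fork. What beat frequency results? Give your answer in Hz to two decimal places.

7.13 Hz

Open pipe: f_n = n·v/(2L) = 2·346.2/(2·0.790) = 438.2278 Hz.
f_beat = |438.2278 − 431.1| = 7.13 Hz.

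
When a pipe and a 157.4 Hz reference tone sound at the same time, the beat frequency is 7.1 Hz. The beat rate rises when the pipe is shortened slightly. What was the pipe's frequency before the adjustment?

164.5 Hz

|f − 157.4| = 7.1, so the pipe was at either 150.3 Hz or 164.5 Hz.
A shorter pipe has a higher fundamental; the adjustment raises the pipe's frequency.
The beat rate rose, so the adjustment moved the pipe further from 157.4 Hz — it was already above the reference.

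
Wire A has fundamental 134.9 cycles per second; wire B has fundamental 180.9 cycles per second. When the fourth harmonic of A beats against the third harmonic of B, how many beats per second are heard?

Fourth harmonic of the first: 4·134.9 = 539.6 Hz.
Third harmonic of the second: 3·180.9 = 542.7 Hz.
f_beat = |539.6 − 542.7| = 3.1 Hz.

3.1 Hz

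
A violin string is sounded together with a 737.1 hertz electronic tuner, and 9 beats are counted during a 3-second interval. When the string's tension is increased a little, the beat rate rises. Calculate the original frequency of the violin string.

Beat frequency = 9/3 = 3 Hz.
|f − 737.1| = 3, so the violin string was at either 734.1 Hz or 740.1 Hz.
Higher tension means higher frequency; the adjustment raises the violin string's frequency.
The beat rate rose, so the adjustment moved the violin string further from 737.1 Hz — it was already above the reference.

740.1 Hz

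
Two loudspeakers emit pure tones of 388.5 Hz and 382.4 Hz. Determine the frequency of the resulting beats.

The beat frequency equals the magnitude of the frequency difference.
|388.5 − 382.4| = 6.1 Hz.

6.1 Hz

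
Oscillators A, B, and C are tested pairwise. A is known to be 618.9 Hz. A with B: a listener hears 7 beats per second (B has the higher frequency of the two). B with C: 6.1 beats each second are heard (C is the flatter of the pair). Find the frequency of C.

619.8 Hz

B is above A, so f_B = 618.9 + 7 = 625.9 Hz.
C is below B, so f_C = 625.9 − 6.1 = 619.8 Hz.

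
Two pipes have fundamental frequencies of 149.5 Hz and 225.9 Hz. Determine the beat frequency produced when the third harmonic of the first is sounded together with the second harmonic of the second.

3.3 Hz

Third harmonic of the first: 3·149.5 = 448.5 Hz.
Second harmonic of the second: 2·225.9 = 451.8 Hz.
f_beat = |448.5 − 451.8| = 3.3 Hz.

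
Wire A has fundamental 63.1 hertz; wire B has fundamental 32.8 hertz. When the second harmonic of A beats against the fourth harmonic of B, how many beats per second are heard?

5.0 Hz

Second harmonic of the first: 2·63.1 = 126.2 Hz.
Fourth harmonic of the second: 4·32.8 = 131.2 Hz.
f_beat = |126.2 − 131.2| = 5.0 Hz.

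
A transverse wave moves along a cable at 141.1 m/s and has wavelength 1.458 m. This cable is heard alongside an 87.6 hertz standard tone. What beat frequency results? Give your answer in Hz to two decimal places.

9.18 Hz

Source frequency f = v/λ = 141.1/1.458 = 96.7764 Hz.
f_beat = |96.7764 − 87.6| = 9.18 Hz.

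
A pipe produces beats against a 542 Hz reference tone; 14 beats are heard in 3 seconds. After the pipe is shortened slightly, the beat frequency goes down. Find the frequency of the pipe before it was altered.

537.3333 Hz

Beat frequency = 14/3 = 4.6667 Hz.
|f − 542| = 4.6667, so the pipe was at either 537.3333 Hz or 546.6667 Hz.
A shorter pipe has a higher fundamental; the adjustment raises the pipe's frequency.
The beat rate fell, so the adjustment moved the pipe toward 542 Hz — it must have started below the reference.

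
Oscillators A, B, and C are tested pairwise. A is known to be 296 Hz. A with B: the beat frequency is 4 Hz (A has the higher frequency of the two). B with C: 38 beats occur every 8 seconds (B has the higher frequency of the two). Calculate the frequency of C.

287.25 Hz

B is below A, so f_B = 296 − 4 = 292 Hz.
B–C: Beat frequency = 38/8 = 4.75 Hz.
C is below B, so f_C = 292 − 4.75 = 287.25 Hz.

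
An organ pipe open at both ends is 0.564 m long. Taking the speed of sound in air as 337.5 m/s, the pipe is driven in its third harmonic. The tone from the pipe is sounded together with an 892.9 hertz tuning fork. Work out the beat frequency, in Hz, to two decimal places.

4.71 Hz

Open pipe: f_n = n·v/(2L) = 3·337.5/(2·0.564) = 897.6064 Hz.
f_beat = |897.6064 − 892.9| = 4.71 Hz.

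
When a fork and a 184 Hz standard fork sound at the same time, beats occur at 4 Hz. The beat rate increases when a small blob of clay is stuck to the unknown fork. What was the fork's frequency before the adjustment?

|f − 184| = 4, so the fork was at either 180 Hz or 188 Hz.
Adding mass to a fork lowers its frequency; the adjustment lowers the fork's frequency.
The beat rate rose, so the adjustment moved the fork further from 184 Hz — it was already below the reference.

180 Hz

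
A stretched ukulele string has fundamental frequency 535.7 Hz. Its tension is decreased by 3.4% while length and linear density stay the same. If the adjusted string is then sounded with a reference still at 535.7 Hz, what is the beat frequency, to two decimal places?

For a string, f ∝ √T, so the new frequency is 535.7·√0.966 = 526.5143 Hz.
f_beat = |526.5143 − 535.7| = 9.19 Hz.

9.19 Hz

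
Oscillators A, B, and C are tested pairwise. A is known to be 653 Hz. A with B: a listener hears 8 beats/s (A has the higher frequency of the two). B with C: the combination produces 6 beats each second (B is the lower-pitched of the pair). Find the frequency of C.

B is below A, so f_B = 653 − 8 = 645 Hz.
C is above B, so f_C = 645 + 6 = 651 Hz.

651 Hz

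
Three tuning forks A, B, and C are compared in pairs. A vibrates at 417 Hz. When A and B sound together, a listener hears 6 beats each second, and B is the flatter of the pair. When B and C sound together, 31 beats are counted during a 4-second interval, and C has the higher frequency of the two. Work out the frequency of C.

B is below A, so f_B = 417 − 6 = 411 Hz.
B–C: Beat frequency = 31/4 = 7.75 Hz.
C is above B, so f_C = 411 + 7.75 = 418.75 Hz.

418.75 Hz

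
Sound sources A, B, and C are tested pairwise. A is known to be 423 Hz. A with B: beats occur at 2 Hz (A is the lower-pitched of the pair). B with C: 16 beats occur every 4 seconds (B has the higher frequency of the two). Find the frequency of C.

421 Hz

B is above A, so f_B = 423 + 2 = 425 Hz.
B–C: Beat frequency = 16/4 = 4 Hz.
C is below B, so f_C = 425 − 4 = 421 Hz.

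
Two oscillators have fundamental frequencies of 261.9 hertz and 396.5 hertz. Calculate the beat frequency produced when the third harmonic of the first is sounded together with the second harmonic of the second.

Third harmonic of the first: 3·261.9 = 785.7 Hz.
Second harmonic of the second: 2·396.5 = 793.0 Hz.
f_beat = |785.7 − 793.0| = 7.3 Hz.

7.3 Hz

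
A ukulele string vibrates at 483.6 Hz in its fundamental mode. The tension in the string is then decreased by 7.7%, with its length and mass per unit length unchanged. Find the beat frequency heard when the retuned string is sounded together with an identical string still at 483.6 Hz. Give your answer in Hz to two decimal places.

18.99 Hz

For a string, f ∝ √T, so the new frequency is 483.6·√0.923 = 464.6085 Hz.
f_beat = |464.6085 − 483.6| = 18.99 Hz.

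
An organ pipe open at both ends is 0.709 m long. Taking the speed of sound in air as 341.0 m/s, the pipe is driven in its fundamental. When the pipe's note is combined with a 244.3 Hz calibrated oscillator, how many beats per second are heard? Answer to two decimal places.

Open pipe: f_n = n·v/(2L) = 1·341.0/(2·0.709) = 240.4795 Hz.
f_beat = |240.4795 − 244.3| = 3.82 Hz.

3.82 Hz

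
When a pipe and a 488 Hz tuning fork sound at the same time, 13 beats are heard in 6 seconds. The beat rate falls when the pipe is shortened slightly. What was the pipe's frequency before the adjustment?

485.8333 Hz

Beat frequency = 13/6 = 2.1667 Hz.
|f − 488| = 2.1667, so the pipe was at either 485.8333 Hz or 490.1667 Hz.
A shorter pipe has a higher fundamental; the adjustment raises the pipe's frequency.
The beat rate fell, so the adjustment moved the pipe toward 488 Hz — it must have started below the reference.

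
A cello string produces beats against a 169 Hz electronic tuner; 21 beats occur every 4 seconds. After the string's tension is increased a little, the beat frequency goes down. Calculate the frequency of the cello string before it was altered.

Beat frequency = 21/4 = 5.25 Hz.
|f − 169| = 5.25, so the cello string was at either 163.75 Hz or 174.25 Hz.
Higher tension means higher frequency; the adjustment raises the cello string's frequency.
The beat rate fell, so the adjustment moved the cello string toward 169 Hz — it must have started below the reference.

163.75 Hz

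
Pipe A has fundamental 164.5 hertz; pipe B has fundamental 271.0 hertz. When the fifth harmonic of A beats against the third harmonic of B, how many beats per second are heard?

Fifth harmonic of the first: 5·164.5 = 822.5 Hz.
Third harmonic of the second: 3·271.0 = 813.0 Hz.
f_beat = |822.5 − 813.0| = 9.5 Hz.

9.5 Hz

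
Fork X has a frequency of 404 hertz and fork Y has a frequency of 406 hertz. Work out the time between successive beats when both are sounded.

0.500 s

f_beat = |404 − 406| = 2 Hz.
Beat period T = 1 / f_beat = 1 / 2 s.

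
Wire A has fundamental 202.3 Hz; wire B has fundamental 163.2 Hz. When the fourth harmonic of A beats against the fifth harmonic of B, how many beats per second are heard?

Fourth harmonic of the first: 4·202.3 = 809.2 Hz.
Fifth harmonic of the second: 5·163.2 = 816.0 Hz.
f_beat = |809.2 − 816.0| = 6.8 Hz.

6.8 Hz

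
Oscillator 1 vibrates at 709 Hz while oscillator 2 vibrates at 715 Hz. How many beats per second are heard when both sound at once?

6 Hz

The beat frequency equals the magnitude of the frequency difference.
|709 − 715| = 6 Hz.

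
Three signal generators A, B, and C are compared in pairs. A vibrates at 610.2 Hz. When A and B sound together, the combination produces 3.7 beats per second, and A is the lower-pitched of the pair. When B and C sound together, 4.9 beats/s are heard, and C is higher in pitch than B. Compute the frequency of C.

618.8 Hz

B is above A, so f_B = 610.2 + 3.7 = 613.9 Hz.
C is above B, so f_C = 613.9 + 4.9 = 618.8 Hz.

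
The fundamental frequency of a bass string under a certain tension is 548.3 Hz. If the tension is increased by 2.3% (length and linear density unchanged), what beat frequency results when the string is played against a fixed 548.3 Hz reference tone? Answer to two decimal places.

For a string, f ∝ √T, so the new frequency is 548.3·√1.023 = 554.5696 Hz.
f_beat = |554.5696 − 548.3| = 6.27 Hz.

6.27 Hz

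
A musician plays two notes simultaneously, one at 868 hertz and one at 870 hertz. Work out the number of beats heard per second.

2 Hz

f_beat = |f₁ − f₂|.
|868 − 870| = 2 Hz.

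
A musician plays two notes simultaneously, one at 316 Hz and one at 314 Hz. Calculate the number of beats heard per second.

2 Hz

The beat frequency equals the magnitude of the frequency difference.
|316 − 314| = 2 Hz.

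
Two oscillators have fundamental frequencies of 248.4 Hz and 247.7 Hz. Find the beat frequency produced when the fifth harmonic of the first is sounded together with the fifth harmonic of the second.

Fifth harmonic of the first: 5·248.4 = 1242.0 Hz.
Fifth harmonic of the second: 5·247.7 = 1238.5 Hz.
f_beat = |1242.0 − 1238.5| = 3.5 Hz.

3.5 Hz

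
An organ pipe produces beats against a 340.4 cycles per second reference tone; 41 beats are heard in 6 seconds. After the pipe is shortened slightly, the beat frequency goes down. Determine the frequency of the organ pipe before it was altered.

333.5667 Hz

Beat frequency = 41/6 = 6.8333 Hz.
|f − 340.4| = 6.8333, so the organ pipe was at either 333.5667 Hz or 347.2333 Hz.
A shorter pipe has a higher fundamental; the adjustment raises the organ pipe's frequency.
The beat rate fell, so the adjustment moved the organ pipe toward 340.4 Hz — it must have started below the reference.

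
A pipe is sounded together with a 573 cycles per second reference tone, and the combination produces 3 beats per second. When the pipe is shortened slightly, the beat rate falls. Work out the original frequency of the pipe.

570 Hz

|f − 573| = 3, so the pipe was at either 570 Hz or 576 Hz.
A shorter pipe has a higher fundamental; the adjustment raises the pipe's frequency.
The beat rate fell, so the adjustment moved the pipe toward 573 Hz — it must have started below the reference.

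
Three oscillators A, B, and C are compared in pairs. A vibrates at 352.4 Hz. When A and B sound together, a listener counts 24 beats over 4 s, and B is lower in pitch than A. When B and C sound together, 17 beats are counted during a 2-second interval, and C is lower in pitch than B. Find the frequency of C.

A–B: Beat frequency = 24/4 = 6 Hz.
B is below A, so f_B = 352.4 − 6 = 346.4 Hz.
B–C: Beat frequency = 17/2 = 8.5 Hz.
C is below B, so f_C = 346.4 − 8.5 = 337.9 Hz.

337.9 Hz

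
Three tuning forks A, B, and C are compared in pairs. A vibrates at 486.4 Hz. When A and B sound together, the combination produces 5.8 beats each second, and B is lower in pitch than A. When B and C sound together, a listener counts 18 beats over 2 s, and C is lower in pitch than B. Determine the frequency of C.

B is below A, so f_B = 486.4 − 5.8 = 480.6 Hz.
B–C: Beat frequency = 18/2 = 9 Hz.
C is below B, so f_C = 480.6 − 9 = 471.6 Hz.

471.6 Hz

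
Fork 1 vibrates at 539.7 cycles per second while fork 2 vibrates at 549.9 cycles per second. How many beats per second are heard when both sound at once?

10.2 Hz

f_beat = |f₁ − f₂|.
|539.7 − 549.9| = 10.2 Hz.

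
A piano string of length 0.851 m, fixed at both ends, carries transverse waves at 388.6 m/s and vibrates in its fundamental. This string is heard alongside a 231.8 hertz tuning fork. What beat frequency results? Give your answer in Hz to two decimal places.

For a string fixed at both ends, f_n = n·v/(2L) = 1·388.6/(2·0.851) = 228.3196 Hz.
f_beat = |228.3196 − 231.8| = 3.48 Hz.

3.48 Hz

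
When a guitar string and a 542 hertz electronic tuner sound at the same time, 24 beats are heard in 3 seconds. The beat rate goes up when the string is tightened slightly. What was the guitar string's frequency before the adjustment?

550 Hz

Beat frequency = 24/3 = 8 Hz.
|f − 542| = 8, so the guitar string was at either 534 Hz or 550 Hz.
Increasing tension raises a string's frequency; the adjustment raises the guitar string's frequency.
The beat rate rose, so the adjustment moved the guitar string further from 542 Hz — it was already above the reference.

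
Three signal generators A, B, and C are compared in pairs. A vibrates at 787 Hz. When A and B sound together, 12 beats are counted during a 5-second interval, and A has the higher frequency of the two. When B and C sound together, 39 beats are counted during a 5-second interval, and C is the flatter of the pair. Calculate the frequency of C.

A–B: Beat frequency = 12/5 = 2.4 Hz.
B is below A, so f_B = 787 − 2.4 = 784.6 Hz.
B–C: Beat frequency = 39/5 = 7.8 Hz.
C is below B, so f_C = 784.6 − 7.8 = 776.8 Hz.

776.8 Hz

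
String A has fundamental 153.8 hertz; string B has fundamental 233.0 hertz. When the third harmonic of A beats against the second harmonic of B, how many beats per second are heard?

Third harmonic of the first: 3·153.8 = 461.4 Hz.
Second harmonic of the second: 2·233.0 = 466.0 Hz.
f_beat = |461.4 − 466.0| = 4.6 Hz.

4.6 Hz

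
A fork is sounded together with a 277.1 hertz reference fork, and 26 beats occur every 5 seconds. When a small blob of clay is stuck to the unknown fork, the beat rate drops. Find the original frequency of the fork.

282.3 Hz

Beat frequency = 26/5 = 5.2 Hz.
|f − 277.1| = 5.2, so the fork was at either 271.9 Hz or 282.3 Hz.
Adding mass to a fork lowers its frequency; the adjustment lowers the fork's frequency.
The beat rate fell, so the adjustment moved the fork toward 277.1 Hz — it must have started above the reference.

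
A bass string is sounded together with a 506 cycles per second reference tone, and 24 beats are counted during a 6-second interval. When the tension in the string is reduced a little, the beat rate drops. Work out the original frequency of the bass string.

Beat frequency = 24/6 = 4 Hz.
|f − 506| = 4, so the bass string was at either 502 Hz or 510 Hz.
Lower tension means lower frequency; the adjustment lowers the bass string's frequency.
The beat rate fell, so the adjustment moved the bass string toward 506 Hz — it must have started above the reference.

510 Hz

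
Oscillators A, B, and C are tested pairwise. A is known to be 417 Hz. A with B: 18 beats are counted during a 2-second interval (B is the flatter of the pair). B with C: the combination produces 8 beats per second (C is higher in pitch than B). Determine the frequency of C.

A–B: Beat frequency = 18/2 = 9 Hz.
B is below A, so f_B = 417 − 9 = 408 Hz.
C is above B, so f_C = 408 + 8 = 416 Hz.

416 Hz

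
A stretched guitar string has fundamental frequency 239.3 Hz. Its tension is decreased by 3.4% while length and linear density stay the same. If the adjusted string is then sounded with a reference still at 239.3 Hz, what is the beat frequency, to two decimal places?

4.10 Hz

For a string, f ∝ √T, so the new frequency is 239.3·√0.966 = 235.1967 Hz.
f_beat = |235.1967 − 239.3| = 4.10 Hz.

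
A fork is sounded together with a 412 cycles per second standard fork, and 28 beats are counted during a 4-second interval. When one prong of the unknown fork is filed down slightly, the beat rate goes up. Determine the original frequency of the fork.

419 Hz

Beat frequency = 28/4 = 7 Hz.
|f − 412| = 7, so the fork was at either 405 Hz or 419 Hz.
Filing a prong removes mass and raises the fork's frequency; the adjustment raises the fork's frequency.
The beat rate rose, so the adjustment moved the fork further from 412 Hz — it was already above the reference.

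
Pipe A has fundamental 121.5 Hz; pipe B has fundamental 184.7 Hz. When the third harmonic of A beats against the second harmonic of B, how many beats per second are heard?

4.9 Hz

Third harmonic of the first: 3·121.5 = 364.5 Hz.
Second harmonic of the second: 2·184.7 = 369.4 Hz.
f_beat = |364.5 − 369.4| = 4.9 Hz.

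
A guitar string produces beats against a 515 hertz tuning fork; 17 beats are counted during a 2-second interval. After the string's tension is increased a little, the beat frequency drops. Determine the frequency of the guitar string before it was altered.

506.5 Hz

Beat frequency = 17/2 = 8.5 Hz.
|f − 515| = 8.5, so the guitar string was at either 506.5 Hz or 523.5 Hz.
Higher tension means higher frequency; the adjustment raises the guitar string's frequency.
The beat rate fell, so the adjustment moved the guitar string toward 515 Hz — it must have started below the reference.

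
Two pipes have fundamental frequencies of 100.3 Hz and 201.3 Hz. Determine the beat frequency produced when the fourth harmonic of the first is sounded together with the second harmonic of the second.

1.4 Hz

Fourth harmonic of the first: 4·100.3 = 401.2 Hz.
Second harmonic of the second: 2·201.3 = 402.6 Hz.
f_beat = |401.2 − 402.6| = 1.4 Hz.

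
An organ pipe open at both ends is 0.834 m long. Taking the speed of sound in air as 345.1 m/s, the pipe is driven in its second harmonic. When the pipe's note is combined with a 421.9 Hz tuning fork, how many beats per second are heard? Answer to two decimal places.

Open pipe: f_n = n·v/(2L) = 2·345.1/(2·0.834) = 413.7890 Hz.
f_beat = |413.7890 − 421.9| = 8.11 Hz.

8.11 Hz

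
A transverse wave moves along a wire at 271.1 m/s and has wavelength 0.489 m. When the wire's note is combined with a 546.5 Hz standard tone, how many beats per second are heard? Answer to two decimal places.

Source frequency f = v/λ = 271.1/0.489 = 554.3967 Hz.
f_beat = |554.3967 − 546.5| = 7.90 Hz.

7.90 Hz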